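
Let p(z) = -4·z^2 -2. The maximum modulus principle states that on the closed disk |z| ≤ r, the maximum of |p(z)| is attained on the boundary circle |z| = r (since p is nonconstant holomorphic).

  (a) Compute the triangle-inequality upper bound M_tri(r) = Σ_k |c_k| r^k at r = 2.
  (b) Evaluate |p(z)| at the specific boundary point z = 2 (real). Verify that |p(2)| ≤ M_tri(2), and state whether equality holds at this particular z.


Coefficients: c_0 = -2, c_1 = 0, c_2 = -4. Radius r = 2.
Part (a). Triangle bound: M_tri(r) = Σ_k |c_k| r^k
  = |-2|·2^0 + |0|·2^1 + |-4|·2^2
  = 2 + 0 + 16 = 18.
This bounds M(r) := max_{|z|=r} |p(z)| from above; equality holds iff all terms c_k z^k can be made to align in phase at a single z on |z|=r.
Part (b). At z = 2 (real, on the circle |z| = r):
  p(2) = (-2)·2^0 + (0)·2^1 + (-4)·2^2 = -18.
  |p(2)| = 18.
Since all nonzero coefficients share the same sign, |p(2)| = 18 = M_tri(2); the triangle bound is attained at z = 2, so in fact M(r) = 18.

M_tri(2) = 18; |p(2)| = 18; equality at z=2: yes.


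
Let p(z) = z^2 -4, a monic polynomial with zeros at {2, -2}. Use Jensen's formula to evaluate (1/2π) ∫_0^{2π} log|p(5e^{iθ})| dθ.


Zeros: -2, 2; r = 5.
Inside |z| < r: -2, 2. Outside (|z| ≥ r): ∅.
p(0) = -4, so log|p(0)| = log(4) = 1.3863.
Apply Jensen: I(r) = log|p(0)| + Σ_k log(r/|z_k|), summed over zeros inside |z| < r.
  log(r/|z_k|) for z_k = 2: log(5/2) = 0.9163
  log(r/|z_k|) for z_k = -2: log(5/2) = 0.9163
Sum over inside zeros: 1.8326.
I(r) = log|p(0)| + (inside sum) = 1.3863 + 1.8326 = 3.2189.
Closed form (all zeros inside, monic): I(r) = n·log(r) = 2·log(5) = 3.2189. ✓

I(r) ≈ 3.2189.


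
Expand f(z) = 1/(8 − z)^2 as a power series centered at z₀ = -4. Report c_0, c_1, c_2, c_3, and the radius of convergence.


Let w = z − z₀, so z = z₀ + w.
Then 8 − z = 8 − (z₀ + w) = (8 − z₀) − w = 12 − w.
f(z) = 1/(12 − w)^2 = (1/(12)^2) · (1 − w/(12))^{−2}.
By the binomial series (1−u)^{−2} = Σ_{n≥0} C(n+1, 1) u^n for |u|<1, with u = w/(12):
  c_n = C(n+1, 1) / (12)^(n+2).
  c_0 = 1/(12)^2 = 1/144.
  c_1 = 2/(12)^3 = 1/864.
  c_2 = 3/(12)^4 = 1/6912.
  c_3 = 4/(12)^5 = 1/62208.
The series is valid for |w/d| < 1, i.e. |z − z₀| < |d|.
Radius of convergence: R = |8 − z₀| = |12| = 12 (distance from z₀ to the singularity z = 8).

c_0 = 1/144, c_1 = 1/864, c_2 = 1/6912, c_3 = 1/62208; R = 12.


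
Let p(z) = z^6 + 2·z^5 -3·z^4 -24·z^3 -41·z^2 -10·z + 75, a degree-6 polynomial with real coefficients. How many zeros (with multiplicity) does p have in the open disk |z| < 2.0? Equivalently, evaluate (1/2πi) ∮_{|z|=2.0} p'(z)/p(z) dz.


The zeros of p are: (-2 + 1i), (-2 - 1i), 1, (-1 + 2i), (-1 - 2i), 3.
Their magnitudes are: 2.236, 2.236, 1, 2.236, 2.236, 3.
Zeros with |z| < R = 2.0: 1.
Count = 1.
By the argument principle, (1/2πi) ∮_{|z|=R} p'(z)/p(z) dz equals exactly this count.

Number of zeros inside |z| < 2.0: 1.


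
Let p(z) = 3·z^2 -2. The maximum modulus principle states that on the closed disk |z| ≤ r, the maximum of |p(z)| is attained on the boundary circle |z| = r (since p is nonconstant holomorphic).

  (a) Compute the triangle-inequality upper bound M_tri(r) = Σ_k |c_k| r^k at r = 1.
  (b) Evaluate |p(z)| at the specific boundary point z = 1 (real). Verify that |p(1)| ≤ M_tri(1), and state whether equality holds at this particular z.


Coefficients: c_0 = -2, c_1 = 0, c_2 = 3. Radius r = 1.
Part (a). Triangle bound: M_tri(r) = Σ_k |c_k| r^k
  = |-2|·1^0 + |0|·1^1 + |3|·1^2
  = 2 + 0 + 3 = 5.
This bounds M(r) := max_{|z|=r} |p(z)| from above; equality holds iff all terms c_k z^k can be made to align in phase at a single z on |z|=r.
Part (b). At z = 1 (real, on the circle |z| = r):
  p(1) = (-2)·1^0 + (0)·1^1 + (3)·1^2 = 1.
  |p(1)| = 1.
Check: |p(1)| = 1 ≤ 5 = M_tri(1). ✓ Equality does not hold at z = 1 (the coefficients have mixed signs, so the terms do not all align in phase there).

M_tri(1) = 5; |p(1)| = 1; equality at z=1: no.


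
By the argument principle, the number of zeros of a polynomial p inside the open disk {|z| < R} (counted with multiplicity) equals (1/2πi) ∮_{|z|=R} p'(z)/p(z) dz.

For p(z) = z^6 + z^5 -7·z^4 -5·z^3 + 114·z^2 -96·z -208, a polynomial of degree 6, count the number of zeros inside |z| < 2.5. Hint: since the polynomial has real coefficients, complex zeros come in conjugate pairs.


The zeros of p are: 2, (2 + 2i), (2 - 2i), (-3 + 2i), (-3 - 2i), -1.
Their magnitudes are: 2, 2.828, 2.828, 3.606, 3.606, 1.
Zeros with |z| < R = 2.5: 2, -1.
Count = 2.
By the argument principle, (1/2πi) ∮_{|z|=R} p'(z)/p(z) dz equals exactly this count.

Number of zeros inside |z| < 2.5: 2.


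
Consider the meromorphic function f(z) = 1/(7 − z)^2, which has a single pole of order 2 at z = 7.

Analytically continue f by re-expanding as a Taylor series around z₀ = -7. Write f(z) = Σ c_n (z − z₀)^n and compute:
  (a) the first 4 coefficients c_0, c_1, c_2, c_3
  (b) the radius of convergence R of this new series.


Let w = z − z₀, so z = z₀ + w.
Then 7 − z = 7 − (z₀ + w) = (7 − z₀) − w = 14 − w.
f(z) = 1/(14 − w)^2 = (1/(14)^2) · (1 − w/(14))^{−2}.
By the binomial series (1−u)^{−2} = Σ_{n≥0} C(n+1, 1) u^n for |u|<1, with u = w/(14):
  c_n = C(n+1, 1) / (14)^(n+2).
  c_0 = 1/(14)^2 = 1/196.
  c_1 = 2/(14)^3 = 1/1372.
  c_2 = 3/(14)^4 = 3/38416.
  c_3 = 4/(14)^5 = 1/134456.
The series is valid for |w/d| < 1, i.e. |z − z₀| < |d|.
Radius of convergence: R = |7 − z₀| = |14| = 14 (distance from z₀ to the singularity z = 7).

c_0 = 1/196, c_1 = 1/1372, c_2 = 3/38416, c_3 = 1/134456; R = 14.


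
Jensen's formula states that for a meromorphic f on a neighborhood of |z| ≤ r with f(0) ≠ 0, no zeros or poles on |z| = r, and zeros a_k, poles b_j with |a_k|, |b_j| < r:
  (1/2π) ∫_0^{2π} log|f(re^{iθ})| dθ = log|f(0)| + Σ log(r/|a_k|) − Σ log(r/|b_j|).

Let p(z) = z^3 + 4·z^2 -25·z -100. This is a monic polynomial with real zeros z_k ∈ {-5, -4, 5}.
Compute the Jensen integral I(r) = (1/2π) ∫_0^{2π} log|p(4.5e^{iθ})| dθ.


Zeros: -5, -4, 5; r = 4.5.
Inside |z| < r: -4. Outside (|z| ≥ r): -5, 5.
p(0) = -100, so log|p(0)| = log(100) = 4.6052.
Apply Jensen: I(r) = log|p(0)| + Σ_k log(r/|z_k|), summed over zeros inside |z| < r.
  log(r/|z_k|) for z_k = -4: log(4.5/4) = 0.1178
  Outside zeros (-5, 5) contribute nothing to the Jensen sum.
Sum over inside zeros: 0.1178.
I(r) = log|p(0)| + (inside sum) = 4.6052 + 0.1178 = 4.7230.
Note: since some zeros are outside |z| ≤ r, the simplified n·log(r) form does NOT apply — only the inside zeros contribute.

I(r) ≈ 4.7230.


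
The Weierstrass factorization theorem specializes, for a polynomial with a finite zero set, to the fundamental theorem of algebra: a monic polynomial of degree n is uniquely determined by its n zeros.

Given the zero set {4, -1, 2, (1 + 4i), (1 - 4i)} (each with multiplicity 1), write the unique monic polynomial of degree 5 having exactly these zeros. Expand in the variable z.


The polynomial is p(z) = ∏_{α ∈ S} (z − α), where S = {4, -1, 2, (1 + 4i), (1 - 4i)}.
Expanding the product yields: p(z) = z^5 -7·z^4 + 29·z^3 -81·z^2 + 18·z + 136.
Note conjugate pairs combine to real quadratics: (z − (1+4i))(z − (1−4i)) = z² − 2z + 17.
The resulting polynomial has degree 5 and real coefficients as required.

p(z) = z^5 -7·z^4 + 29·z^3 -81·z^2 + 18·z + 136.


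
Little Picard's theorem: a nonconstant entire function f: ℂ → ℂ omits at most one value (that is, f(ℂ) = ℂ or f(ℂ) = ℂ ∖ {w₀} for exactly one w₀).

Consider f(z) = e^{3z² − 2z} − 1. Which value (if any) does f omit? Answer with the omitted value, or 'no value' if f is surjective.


Little Picard bounds the complement of f(ℂ) to at most one point.
The exponent g(z) = 3z² − 2z is a nonconstant polynomial, hence surjective onto ℂ. So e^{g(z)} takes every value in {e^w : w ∈ ℂ} = ℂ ∖ {0}. Adding -1 shifts the range to ℂ ∖ {-1}. f omits exactly -1.

Omitted value: -1.


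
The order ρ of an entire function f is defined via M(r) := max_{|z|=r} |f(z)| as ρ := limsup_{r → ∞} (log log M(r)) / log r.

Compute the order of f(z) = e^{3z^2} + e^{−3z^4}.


Each summand is entire of order 2 and 4 respectively (as in the single-exponential case). The order of a sum is at most the max of the orders, so ρ ≤ 4. For the lower bound: on |z|=r choose arg z so that -3z^4 is real positive; then |e^{-3z^4}| = e^{3r^4} while |e^{3z^2}| ≤ e^{3r^2} = o(e^{3r^4}). So |f| ≥ e^{3r^4}(1 − o(1)) and ρ ≥ 4. Hence ρ = max(2, 4) = 4.
Therefore ρ = 4.

Order ρ = 4.


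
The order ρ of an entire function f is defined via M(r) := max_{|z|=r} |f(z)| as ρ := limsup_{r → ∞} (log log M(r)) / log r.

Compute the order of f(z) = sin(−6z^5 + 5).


Write sin(w) = (e^{iw} ± e^{−iw})/(2 or 2i), so |sin(w)| ≤ e^{|w|}. With w = −6z^5 + 5, |w| ≤ 6r^5 + 5 on |z|=r, giving M(r) ≤ e^{6r^5 + 5} and ρ ≤ 5. For the lower bound, choose z on |z|=r with -6z^5 purely imaginary of modulus 6r^5; then |sin(−6z^5 + 5)| grows like e^{6r^5}/2, so ρ ≥ 5. Hence ρ = 5.
Therefore ρ = 5.

Order ρ = 5.


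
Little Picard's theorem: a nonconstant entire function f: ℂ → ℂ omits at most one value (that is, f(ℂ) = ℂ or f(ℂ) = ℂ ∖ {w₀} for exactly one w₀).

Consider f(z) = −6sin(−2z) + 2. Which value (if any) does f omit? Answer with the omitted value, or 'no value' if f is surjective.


Little Picard bounds the complement of f(ℂ) to at most one point.
sin is entire and surjective onto ℂ: for every w ∈ ℂ, sin(ζ) = w has a solution ζ ∈ ℂ (e.g., via the complex inverse arcsin). With ζ = −2z this gives z = ζ/(-2). Then -6·sin(−2z) takes every value in -6·ℂ = ℂ, and adding 2 is a bijection of ℂ. So f is surjective and omits no value. (Note: only on the real line is sin bounded by [−1, 1].)

Omitted value: no value.


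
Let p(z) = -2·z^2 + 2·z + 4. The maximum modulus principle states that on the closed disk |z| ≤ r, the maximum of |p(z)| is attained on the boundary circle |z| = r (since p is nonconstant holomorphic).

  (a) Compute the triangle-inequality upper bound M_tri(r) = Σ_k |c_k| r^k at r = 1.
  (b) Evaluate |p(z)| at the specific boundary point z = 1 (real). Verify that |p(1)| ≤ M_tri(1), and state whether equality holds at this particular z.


Coefficients: c_0 = 4, c_1 = 2, c_2 = -2. Radius r = 1.
Part (a). Triangle bound: M_tri(r) = Σ_k |c_k| r^k
  = |4|·1^0 + |2|·1^1 + |-2|·1^2
  = 4 + 2 + 2 = 8.
This bounds M(r) := max_{|z|=r} |p(z)| from above; equality holds iff all terms c_k z^k can be made to align in phase at a single z on |z|=r.
Part (b). At z = 1 (real, on the circle |z| = r):
  p(1) = (4)·1^0 + (2)·1^1 + (-2)·1^2 = 4.
  |p(1)| = 4.
Check: |p(1)| = 4 ≤ 8 = M_tri(1). ✓ Equality does not hold at z = 1 (the coefficients have mixed signs, so the terms do not all align in phase there).

M_tri(1) = 8; |p(1)| = 4; equality at z=1: no.


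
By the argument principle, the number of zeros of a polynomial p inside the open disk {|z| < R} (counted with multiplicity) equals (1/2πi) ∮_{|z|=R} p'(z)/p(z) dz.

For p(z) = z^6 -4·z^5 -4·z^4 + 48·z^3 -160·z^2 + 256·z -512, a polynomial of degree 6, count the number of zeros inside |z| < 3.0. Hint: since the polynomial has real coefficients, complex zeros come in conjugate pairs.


The zeros of p are: (2 + 2i), (2 - 2i), (0 + 2i), (0 - 2i), 4, -4.
Their magnitudes are: 2.828, 2.828, 2, 2, 4, 4.
Zeros with |z| < R = 3.0: (2 + 2i), (2 - 2i), (0 + 2i), (0 - 2i).
Count = 4.
By the argument principle, (1/2πi) ∮_{|z|=R} p'(z)/p(z) dz equals exactly this count.

Number of zeros inside |z| < 3.0: 4.


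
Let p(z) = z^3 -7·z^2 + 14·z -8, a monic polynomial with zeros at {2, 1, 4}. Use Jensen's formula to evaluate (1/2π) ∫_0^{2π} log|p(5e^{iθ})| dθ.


Zeros: 1, 2, 4; r = 5.
Inside |z| < r: 1, 2, 4. Outside (|z| ≥ r): ∅.
p(0) = -8, so log|p(0)| = log(8) = 2.0794.
Apply Jensen: I(r) = log|p(0)| + Σ_k log(r/|z_k|), summed over zeros inside |z| < r.
  log(r/|z_k|) for z_k = 2: log(5/2) = 0.9163
  log(r/|z_k|) for z_k = 1: log(5/1) = 1.6094
  log(r/|z_k|) for z_k = 4: log(5/4) = 0.2231
Sum over inside zeros: 2.7489.
I(r) = log|p(0)| + (inside sum) = 2.0794 + 2.7489 = 4.8283.
Closed form (all zeros inside, monic): I(r) = n·log(r) = 3·log(5) = 4.8283. ✓

I(r) ≈ 4.8283.


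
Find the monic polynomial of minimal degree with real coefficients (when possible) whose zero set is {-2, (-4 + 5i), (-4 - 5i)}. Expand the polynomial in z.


The polynomial is p(z) = ∏_{α ∈ S} (z − α), where S = {-2, (-4 + 5i), (-4 - 5i)}.
Expanding the product yields: p(z) = z^3 + 10·z^2 + 57·z + 82.
Note conjugate pairs combine to real quadratics: (z − (-4+5i))(z − (-4−5i)) = z² + 8z + 41.
The resulting polynomial has degree 3 and real coefficients as required.

p(z) = z^3 + 10·z^2 + 57·z + 82.


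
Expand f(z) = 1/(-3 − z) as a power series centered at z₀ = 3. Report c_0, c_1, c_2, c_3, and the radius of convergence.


Let w = z − z₀, so z = z₀ + w.
Then -3 − z = -3 − (z₀ + w) = (-3 − z₀) − w = -6 − w.
f(z) = 1/(-6 − w) = (1/(-6)) · 1/(1 − w/(-6)) = Σ_{n≥0} w^n / (-6)^(n+1).
So c_n = 1/(-6)^(n+1):
  c_0 = 1/(-6)^1 = -1/6.
  c_1 = 1/(-6)^2 = 1/36.
  c_2 = 1/(-6)^3 = -1/216.
  c_3 = 1/(-6)^4 = 1/1296.
The series is valid for |w/d| < 1, i.e. |z − z₀| < |d|.
Radius of convergence: R = |-3 − z₀| = |-6| = 6 (distance from z₀ to the singularity z = -3).

c_0 = -1/6, c_1 = 1/36, c_2 = -1/216, c_3 = 1/1296; R = 6.


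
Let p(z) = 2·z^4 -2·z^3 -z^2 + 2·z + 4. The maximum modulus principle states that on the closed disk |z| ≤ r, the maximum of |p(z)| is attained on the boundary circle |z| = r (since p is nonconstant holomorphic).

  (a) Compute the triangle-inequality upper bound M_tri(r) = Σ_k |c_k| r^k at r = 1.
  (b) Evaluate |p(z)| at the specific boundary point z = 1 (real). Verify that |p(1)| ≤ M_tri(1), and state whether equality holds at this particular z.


Coefficients: c_0 = 4, c_1 = 2, c_2 = -1, c_3 = -2, c_4 = 2. Radius r = 1.
Part (a). Triangle bound: M_tri(r) = Σ_k |c_k| r^k
  = |4|·1^0 + |2|·1^1 + |-1|·1^2 + |-2|·1^3 + |2|·1^4
  = 4 + 2 + 1 + 2 + 2 = 11.
This bounds M(r) := max_{|z|=r} |p(z)| from above; equality holds iff all terms c_k z^k can be made to align in phase at a single z on |z|=r.
Part (b). At z = 1 (real, on the circle |z| = r):
  p(1) = (4)·1^0 + (2)·1^1 + (-1)·1^2 + (-2)·1^3 + (2)·1^4 = 5.
  |p(1)| = 5.
Check: |p(1)| = 5 ≤ 11 = M_tri(1). ✓ Equality does not hold at z = 1 (the coefficients have mixed signs, so the terms do not all align in phase there).

M_tri(1) = 11; |p(1)| = 5; equality at z=1: no.


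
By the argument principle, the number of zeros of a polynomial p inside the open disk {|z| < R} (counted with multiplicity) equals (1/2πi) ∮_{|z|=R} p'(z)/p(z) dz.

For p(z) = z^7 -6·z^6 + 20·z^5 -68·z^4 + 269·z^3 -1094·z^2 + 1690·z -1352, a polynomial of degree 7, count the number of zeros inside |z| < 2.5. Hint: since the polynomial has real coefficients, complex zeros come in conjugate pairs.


The zeros of p are: (2 + 3i), (2 - 3i), (-2 + 3i), (-2 - 3i), 4, (1 + 1i), (1 - 1i).
Their magnitudes are: 3.606, 3.606, 3.606, 3.606, 4, 1.414, 1.414.
Zeros with |z| < R = 2.5: (1 + 1i), (1 - 1i).
Count = 2.
By the argument principle, (1/2πi) ∮_{|z|=R} p'(z)/p(z) dz equals exactly this count.

Number of zeros inside |z| < 2.5: 2.


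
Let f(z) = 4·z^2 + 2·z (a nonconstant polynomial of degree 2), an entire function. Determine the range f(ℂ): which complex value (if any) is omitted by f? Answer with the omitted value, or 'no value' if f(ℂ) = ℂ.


Little Picard bounds the complement of f(ℂ) to at most one point.
For every w ∈ ℂ, the equation p(z) − w = 0 is a nonconstant polynomial in z and hence has at least one root by the fundamental theorem of algebra. So p is surjective onto ℂ, omitting no value.

Omitted value: no value.


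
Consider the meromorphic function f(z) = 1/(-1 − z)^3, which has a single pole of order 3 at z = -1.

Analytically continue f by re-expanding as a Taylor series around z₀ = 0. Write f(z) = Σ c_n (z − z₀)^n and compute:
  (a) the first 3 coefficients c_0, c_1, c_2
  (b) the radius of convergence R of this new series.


Let w = z − z₀, so z = z₀ + w.
Then -1 − z = -1 − (z₀ + w) = (-1 − z₀) − w = -1 − w.
f(z) = 1/(-1 − w)^3 = (1/(-1)^3) · (1 − w/(-1))^{−3}.
By the binomial series (1−u)^{−3} = Σ_{n≥0} C(n+2, 2) u^n for |u|<1, with u = w/(-1):
  c_n = C(n+2, 2) / (-1)^(n+3).
  c_0 = 1/(-1)^3 = -1.
  c_1 = 3/(-1)^4 = 3.
  c_2 = 6/(-1)^5 = -6.
The series is valid for |w/d| < 1, i.e. |z − z₀| < |d|.
Radius of convergence: R = |-1 − z₀| = |-1| = 1 (distance from z₀ to the singularity z = -1).

c_0 = -1, c_1 = 3, c_2 = -6; R = 1.


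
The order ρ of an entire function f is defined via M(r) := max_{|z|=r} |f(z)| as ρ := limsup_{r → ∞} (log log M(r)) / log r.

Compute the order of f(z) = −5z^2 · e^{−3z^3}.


M(r) = max_{|z|=r} |-5|·|z|^2·|e^{−3z^3}| = 5·r^2 · e^{3r^3} (the factors attain their maxima compatibly on |z|=r). Then log M(r) = log 5 + 2·log r + 3r^3, dominated by the last term, so log log M(r) ~ 3·log r. The polynomial factor -5z^2 contributes only a log r term and does not affect the order. ρ = 3.
Therefore ρ = 3.

Order ρ = 3.


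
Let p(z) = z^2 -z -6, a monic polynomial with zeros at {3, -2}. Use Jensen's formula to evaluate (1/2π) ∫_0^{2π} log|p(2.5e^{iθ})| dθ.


Zeros: -2, 3; r = 2.5.
Inside |z| < r: -2. Outside (|z| ≥ r): 3.
p(0) = -6, so log|p(0)| = log(6) = 1.7918.
Apply Jensen: I(r) = log|p(0)| + Σ_k log(r/|z_k|), summed over zeros inside |z| < r.
  log(r/|z_k|) for z_k = -2: log(2.5/2) = 0.2231
  Outside zeros (3) contribute nothing to the Jensen sum.
Sum over inside zeros: 0.2231.
I(r) = log|p(0)| + (inside sum) = 1.7918 + 0.2231 = 2.0149.
Note: since some zeros are outside |z| ≤ r, the simplified n·log(r) form does NOT apply — only the inside zeros contribute.

I(r) ≈ 2.0149.


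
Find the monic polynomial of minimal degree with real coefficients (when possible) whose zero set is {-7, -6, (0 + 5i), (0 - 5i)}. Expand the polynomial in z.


The polynomial is p(z) = ∏_{α ∈ S} (z − α), where S = {-7, -6, (0 + 5i), (0 - 5i)}.
Expanding the product yields: p(z) = z^4 + 13·z^3 + 67·z^2 + 325·z + 1050.
Note conjugate pairs combine to real quadratics: (z − (0+5i))(z − (0−5i)) = z² + 25.
The resulting polynomial has degree 4 and real coefficients as required.

p(z) = z^4 + 13·z^3 + 67·z^2 + 325·z + 1050.


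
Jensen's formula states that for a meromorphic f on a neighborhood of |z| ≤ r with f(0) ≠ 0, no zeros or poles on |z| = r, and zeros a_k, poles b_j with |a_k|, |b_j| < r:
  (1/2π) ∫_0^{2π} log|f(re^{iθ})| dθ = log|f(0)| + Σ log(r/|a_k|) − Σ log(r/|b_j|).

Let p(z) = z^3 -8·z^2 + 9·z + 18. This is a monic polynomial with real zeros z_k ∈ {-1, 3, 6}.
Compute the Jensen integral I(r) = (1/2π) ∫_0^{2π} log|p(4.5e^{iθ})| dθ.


Zeros: -1, 3, 6; r = 4.5.
Inside |z| < r: -1, 3. Outside (|z| ≥ r): 6.
p(0) = 18, so log|p(0)| = log(18) = 2.8904.
Apply Jensen: I(r) = log|p(0)| + Σ_k log(r/|z_k|), summed over zeros inside |z| < r.
  log(r/|z_k|) for z_k = -1: log(4.5/1) = 1.5041
  log(r/|z_k|) for z_k = 3: log(4.5/3) = 0.4055
  Outside zeros (6) contribute nothing to the Jensen sum.
Sum over inside zeros: 1.9095.
I(r) = log|p(0)| + (inside sum) = 2.8904 + 1.9095 = 4.7999.
Note: since some zeros are outside |z| ≤ r, the simplified n·log(r) form does NOT apply — only the inside zeros contribute.

I(r) ≈ 4.7999.


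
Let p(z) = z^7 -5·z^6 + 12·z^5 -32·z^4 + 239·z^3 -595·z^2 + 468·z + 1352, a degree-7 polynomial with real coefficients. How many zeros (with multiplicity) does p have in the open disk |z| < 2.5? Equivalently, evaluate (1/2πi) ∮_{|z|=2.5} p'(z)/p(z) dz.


The zeros of p are: (2 + 2i), (2 - 2i), (-2 + 3i), (-2 - 3i), (3 + 2i), (3 - 2i), -1.
Their magnitudes are: 2.828, 2.828, 3.606, 3.606, 3.606, 3.606, 1.
Zeros with |z| < R = 2.5: -1.
Count = 1.
By the argument principle, (1/2πi) ∮_{|z|=R} p'(z)/p(z) dz equals exactly this count.

Number of zeros inside |z| < 2.5: 1.


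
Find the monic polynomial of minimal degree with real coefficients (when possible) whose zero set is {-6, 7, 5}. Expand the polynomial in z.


The polynomial is p(z) = ∏_{α ∈ S} (z − α), where S = {-6, 7, 5}.
Expanding the product yields: p(z) = z^3 -6·z^2 -37·z + 210.
The resulting polynomial has degree 3 and real coefficients as required.

p(z) = z^3 -6·z^2 -37·z + 210.


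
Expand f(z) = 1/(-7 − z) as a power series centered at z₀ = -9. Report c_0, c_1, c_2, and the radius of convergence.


Let w = z − z₀, so z = z₀ + w.
Then -7 − z = -7 − (z₀ + w) = (-7 − z₀) − w = 2 − w.
f(z) = 1/(2 − w) = (1/(2)) · 1/(1 − w/(2)) = Σ_{n≥0} w^n / (2)^(n+1).
So c_n = 1/(2)^(n+1):
  c_0 = 1/(2)^1 = 1/2.
  c_1 = 1/(2)^2 = 1/4.
  c_2 = 1/(2)^3 = 1/8.
The series is valid for |w/d| < 1, i.e. |z − z₀| < |d|.
Radius of convergence: R = |-7 − z₀| = |2| = 2 (distance from z₀ to the singularity z = -7).

c_0 = 1/2, c_1 = 1/4, c_2 = 1/8; R = 2.


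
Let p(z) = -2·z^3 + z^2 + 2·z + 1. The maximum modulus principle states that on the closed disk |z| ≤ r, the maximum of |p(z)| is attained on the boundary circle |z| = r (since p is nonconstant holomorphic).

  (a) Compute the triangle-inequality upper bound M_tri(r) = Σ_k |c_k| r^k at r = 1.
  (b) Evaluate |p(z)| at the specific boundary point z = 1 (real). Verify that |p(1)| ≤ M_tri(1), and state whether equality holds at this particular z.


Coefficients: c_0 = 1, c_1 = 2, c_2 = 1, c_3 = -2. Radius r = 1.
Part (a). Triangle bound: M_tri(r) = Σ_k |c_k| r^k
  = |1|·1^0 + |2|·1^1 + |1|·1^2 + |-2|·1^3
  = 1 + 2 + 1 + 2 = 6.
This bounds M(r) := max_{|z|=r} |p(z)| from above; equality holds iff all terms c_k z^k can be made to align in phase at a single z on |z|=r.
Part (b). At z = 1 (real, on the circle |z| = r):
  p(1) = (1)·1^0 + (2)·1^1 + (1)·1^2 + (-2)·1^3 = 2.
  |p(1)| = 2.
Check: |p(1)| = 2 ≤ 6 = M_tri(1). ✓ Equality does not hold at z = 1 (the coefficients have mixed signs, so the terms do not all align in phase there).

M_tri(1) = 6; |p(1)| = 2; equality at z=1: no.


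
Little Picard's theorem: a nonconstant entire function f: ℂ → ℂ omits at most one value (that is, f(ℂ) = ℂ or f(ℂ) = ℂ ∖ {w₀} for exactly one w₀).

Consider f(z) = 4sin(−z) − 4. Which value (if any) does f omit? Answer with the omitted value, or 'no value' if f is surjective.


Little Picard bounds the complement of f(ℂ) to at most one point.
sin is entire and surjective onto ℂ: for every w ∈ ℂ, sin(ζ) = w has a solution ζ ∈ ℂ (e.g., via the complex inverse arcsin). With ζ = −z this gives z = ζ/(-1). Then 4·sin(−z) takes every value in 4·ℂ = ℂ, and adding -4 is a bijection of ℂ. So f is surjective and omits no value. (Note: only on the real line is sin bounded by [−1, 1].)

Omitted value: no value.


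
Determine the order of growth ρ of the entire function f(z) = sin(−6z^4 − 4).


Write sin(w) = (e^{iw} ± e^{−iw})/(2 or 2i), so |sin(w)| ≤ e^{|w|}. With w = −6z^4 − 4, |w| ≤ 6r^4 + 4 on |z|=r, giving M(r) ≤ e^{6r^4 + 4} and ρ ≤ 4. For the lower bound, choose z on |z|=r with -6z^4 purely imaginary of modulus 6r^4; then |sin(−6z^4 − 4)| grows like e^{6r^4}/2, so ρ ≥ 4. Hence ρ = 4.
Therefore ρ = 4.

Order ρ = 4.


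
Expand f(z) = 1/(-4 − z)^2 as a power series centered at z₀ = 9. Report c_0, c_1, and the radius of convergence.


Let w = z − z₀, so z = z₀ + w.
Then -4 − z = -4 − (z₀ + w) = (-4 − z₀) − w = -13 − w.
f(z) = 1/(-13 − w)^2 = (1/(-13)^2) · (1 − w/(-13))^{−2}.
By the binomial series (1−u)^{−2} = Σ_{n≥0} C(n+1, 1) u^n for |u|<1, with u = w/(-13):
  c_n = C(n+1, 1) / (-13)^(n+2).
  c_0 = 1/(-13)^2 = 1/169.
  c_1 = 2/(-13)^3 = -2/2197.
The series is valid for |w/d| < 1, i.e. |z − z₀| < |d|.
Radius of convergence: R = |-4 − z₀| = |-13| = 13 (distance from z₀ to the singularity z = -4).

c_0 = 1/169, c_1 = -2/2197; R = 13.


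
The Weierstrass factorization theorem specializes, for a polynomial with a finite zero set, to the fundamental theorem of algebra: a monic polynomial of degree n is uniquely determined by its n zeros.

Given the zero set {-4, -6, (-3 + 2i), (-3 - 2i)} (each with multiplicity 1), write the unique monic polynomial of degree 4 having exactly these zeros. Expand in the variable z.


The polynomial is p(z) = ∏_{α ∈ S} (z − α), where S = {-4, -6, (-3 + 2i), (-3 - 2i)}.
Expanding the product yields: p(z) = z^4 + 16·z^3 + 97·z^2 + 274·z + 312.
Note conjugate pairs combine to real quadratics: (z − (-3+2i))(z − (-3−2i)) = z² + 6z + 13.
The resulting polynomial has degree 4 and real coefficients as required.

p(z) = z^4 + 16·z^3 + 97·z^2 + 274·z + 312.


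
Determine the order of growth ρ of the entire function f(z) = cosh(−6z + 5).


cosh(w) is a linear combination of e^{iw} and e^{−iw} (or e^w, e^{−w} in the hyperbolic case), so |cosh(w)| ≤ e^{|w|}. With w = −6z + 5, |w| ≤ 6|z| + 5 = 6r + 5 on |z| = r, giving M(r) ≤ e^{6r + 5}, so ρ ≤ 1. On a suitable ray (z = it for sin/cos; z = t for sinh/cosh, t real → ∞), |cosh(−6z + 5)| grows like e^{6|t|}/2, so ρ ≥ 1. Hence ρ = 1.
Therefore ρ = 1.

Order ρ = 1.


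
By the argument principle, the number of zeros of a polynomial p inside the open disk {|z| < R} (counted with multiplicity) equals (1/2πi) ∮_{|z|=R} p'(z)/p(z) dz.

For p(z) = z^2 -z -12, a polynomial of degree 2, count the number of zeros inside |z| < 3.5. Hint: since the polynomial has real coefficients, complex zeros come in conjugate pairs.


The zeros of p are: -3, 4.
Their magnitudes are: 3, 4.
Zeros with |z| < R = 3.5: -3.
Count = 1.
By the argument principle, (1/2πi) ∮_{|z|=R} p'(z)/p(z) dz equals exactly this count.

Number of zeros inside |z| < 3.5: 1.


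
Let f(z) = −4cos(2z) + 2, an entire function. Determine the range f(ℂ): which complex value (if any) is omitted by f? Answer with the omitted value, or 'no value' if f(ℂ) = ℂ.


Little Picard bounds the complement of f(ℂ) to at most one point.
cos is entire and surjective onto ℂ: for every w ∈ ℂ, cos(ζ) = w has a solution ζ ∈ ℂ (e.g., via the complex inverse arccos). With ζ = 2z this gives z = ζ/(2). Then -4·cos(2z) takes every value in -4·ℂ = ℂ, and adding 2 is a bijection of ℂ. So f is surjective and omits no value. (Note: only on the real line is cos bounded by [−1, 1].)

Omitted value: no value.


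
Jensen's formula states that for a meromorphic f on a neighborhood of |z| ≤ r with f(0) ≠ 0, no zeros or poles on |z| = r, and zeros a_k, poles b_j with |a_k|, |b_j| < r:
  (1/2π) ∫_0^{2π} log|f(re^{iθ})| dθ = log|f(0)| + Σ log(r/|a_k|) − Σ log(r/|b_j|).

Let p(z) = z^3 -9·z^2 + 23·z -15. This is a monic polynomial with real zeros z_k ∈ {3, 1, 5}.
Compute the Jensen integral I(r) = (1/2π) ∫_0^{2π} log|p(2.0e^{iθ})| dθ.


Zeros: 1, 3, 5; r = 2.0.
Inside |z| < r: 1. Outside (|z| ≥ r): 3, 5.
p(0) = -15, so log|p(0)| = log(15) = 2.7081.
Apply Jensen: I(r) = log|p(0)| + Σ_k log(r/|z_k|), summed over zeros inside |z| < r.
  log(r/|z_k|) for z_k = 1: log(2.0/1) = 0.6931
  Outside zeros (3, 5) contribute nothing to the Jensen sum.
Sum over inside zeros: 0.6931.
I(r) = log|p(0)| + (inside sum) = 2.7081 + 0.6931 = 3.4012.
Note: since some zeros are outside |z| ≤ r, the simplified n·log(r) form does NOT apply — only the inside zeros contribute.

I(r) ≈ 3.4012.


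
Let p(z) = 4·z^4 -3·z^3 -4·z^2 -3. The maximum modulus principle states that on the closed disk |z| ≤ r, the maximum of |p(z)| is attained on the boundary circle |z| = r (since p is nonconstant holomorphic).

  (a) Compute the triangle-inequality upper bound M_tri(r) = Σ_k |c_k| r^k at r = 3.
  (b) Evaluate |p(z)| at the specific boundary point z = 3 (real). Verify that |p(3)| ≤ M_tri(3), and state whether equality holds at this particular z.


Coefficients: c_0 = -3, c_1 = 0, c_2 = -4, c_3 = -3, c_4 = 4. Radius r = 3.
Part (a). Triangle bound: M_tri(r) = Σ_k |c_k| r^k
  = |-3|·3^0 + |0|·3^1 + |-4|·3^2 + |-3|·3^3 + |4|·3^4
  = 3 + 0 + 36 + 81 + 324 = 444.
This bounds M(r) := max_{|z|=r} |p(z)| from above; equality holds iff all terms c_k z^k can be made to align in phase at a single z on |z|=r.
Part (b). At z = 3 (real, on the circle |z| = r):
  p(3) = (-3)·3^0 + (0)·3^1 + (-4)·3^2 + (-3)·3^3 + (4)·3^4 = 204.
  |p(3)| = 204.
Check: |p(3)| = 204 ≤ 444 = M_tri(3). ✓ Equality does not hold at z = 3 (the coefficients have mixed signs, so the terms do not all align in phase there).

M_tri(3) = 444; |p(3)| = 204; equality at z=3: no.


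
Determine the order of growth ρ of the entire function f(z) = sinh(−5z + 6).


sinh(w) is a linear combination of e^{iw} and e^{−iw} (or e^w, e^{−w} in the hyperbolic case), so |sinh(w)| ≤ e^{|w|}. With w = −5z + 6, |w| ≤ 5|z| + 6 = 5r + 6 on |z| = r, giving M(r) ≤ e^{5r + 6}, so ρ ≤ 1. On a suitable ray (z = it for sin/cos; z = t for sinh/cosh, t real → ∞), |sinh(−5z + 6)| grows like e^{5|t|}/2, so ρ ≥ 1. Hence ρ = 1.
Therefore ρ = 1.

Order ρ = 1.


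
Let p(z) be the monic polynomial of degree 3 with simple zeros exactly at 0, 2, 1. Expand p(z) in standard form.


The polynomial is p(z) = ∏_{α ∈ S} (z − α), where S = {0, 2, 1}.
Expanding the product yields: p(z) = z^3 -3·z^2 + 2·z.
The resulting polynomial has degree 3 and real coefficients as required.

p(z) = z^3 -3·z^2 + 2·z.


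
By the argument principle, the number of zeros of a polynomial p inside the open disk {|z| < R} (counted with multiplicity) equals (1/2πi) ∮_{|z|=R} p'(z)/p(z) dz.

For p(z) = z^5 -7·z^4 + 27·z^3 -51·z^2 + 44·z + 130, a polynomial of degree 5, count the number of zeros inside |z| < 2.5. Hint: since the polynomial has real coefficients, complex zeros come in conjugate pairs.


The zeros of p are: (1 + 3i), (1 - 3i), -1, (3 + 2i), (3 - 2i).
Their magnitudes are: 3.162, 3.162, 1, 3.606, 3.606.
Zeros with |z| < R = 2.5: -1.
Count = 1.
By the argument principle, (1/2πi) ∮_{|z|=R} p'(z)/p(z) dz equals exactly this count.

Number of zeros inside |z| < 2.5: 1.


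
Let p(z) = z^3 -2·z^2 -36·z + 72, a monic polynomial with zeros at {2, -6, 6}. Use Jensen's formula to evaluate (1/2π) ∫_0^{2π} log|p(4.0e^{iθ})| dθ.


Zeros: -6, 2, 6; r = 4.0.
Inside |z| < r: 2. Outside (|z| ≥ r): -6, 6.
p(0) = 72, so log|p(0)| = log(72) = 4.2767.
Apply Jensen: I(r) = log|p(0)| + Σ_k log(r/|z_k|), summed over zeros inside |z| < r.
  log(r/|z_k|) for z_k = 2: log(4.0/2) = 0.6931
  Outside zeros (-6, 6) contribute nothing to the Jensen sum.
Sum over inside zeros: 0.6931.
I(r) = log|p(0)| + (inside sum) = 4.2767 + 0.6931 = 4.9698.
Note: since some zeros are outside |z| ≤ r, the simplified n·log(r) form does NOT apply — only the inside zeros contribute.

I(r) ≈ 4.9698.


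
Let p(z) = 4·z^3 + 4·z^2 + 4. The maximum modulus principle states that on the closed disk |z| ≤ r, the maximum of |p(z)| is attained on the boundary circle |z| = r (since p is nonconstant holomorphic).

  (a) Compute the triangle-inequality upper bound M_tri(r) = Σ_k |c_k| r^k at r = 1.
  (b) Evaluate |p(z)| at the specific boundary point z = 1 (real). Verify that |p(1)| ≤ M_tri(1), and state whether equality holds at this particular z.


Coefficients: c_0 = 4, c_1 = 0, c_2 = 4, c_3 = 4. Radius r = 1.
Part (a). Triangle bound: M_tri(r) = Σ_k |c_k| r^k
  = |4|·1^0 + |0|·1^1 + |4|·1^2 + |4|·1^3
  = 4 + 0 + 4 + 4 = 12.
This bounds M(r) := max_{|z|=r} |p(z)| from above; equality holds iff all terms c_k z^k can be made to align in phase at a single z on |z|=r.
Part (b). At z = 1 (real, on the circle |z| = r):
  p(1) = (4)·1^0 + (0)·1^1 + (4)·1^2 + (4)·1^3 = 12.
  |p(1)| = 12.
Since all nonzero coefficients share the same sign, |p(1)| = 12 = M_tri(1); the triangle bound is attained at z = 1, so in fact M(r) = 12.

M_tri(1) = 12; |p(1)| = 12; equality at z=1: yes.


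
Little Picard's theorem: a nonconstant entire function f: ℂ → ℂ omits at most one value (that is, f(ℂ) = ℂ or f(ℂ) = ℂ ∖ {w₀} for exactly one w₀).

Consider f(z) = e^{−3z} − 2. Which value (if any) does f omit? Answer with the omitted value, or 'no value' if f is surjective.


Little Picard bounds the complement of f(ℂ) to at most one point.
e^{−3z} is never zero on ℂ, so 1·e^{−3z} takes every value in ℂ ∖ {0}. Adding -2 shifts the range to ℂ ∖ {-2}. Thus f omits exactly the value -2.

Omitted value: -2.


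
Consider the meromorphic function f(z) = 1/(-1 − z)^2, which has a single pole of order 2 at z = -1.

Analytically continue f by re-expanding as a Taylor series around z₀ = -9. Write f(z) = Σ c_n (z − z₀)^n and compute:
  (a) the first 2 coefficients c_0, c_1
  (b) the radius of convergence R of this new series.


Let w = z − z₀, so z = z₀ + w.
Then -1 − z = -1 − (z₀ + w) = (-1 − z₀) − w = 8 − w.
f(z) = 1/(8 − w)^2 = (1/(8)^2) · (1 − w/(8))^{−2}.
By the binomial series (1−u)^{−2} = Σ_{n≥0} C(n+1, 1) u^n for |u|<1, with u = w/(8):
  c_n = C(n+1, 1) / (8)^(n+2).
  c_0 = 1/(8)^2 = 1/64.
  c_1 = 2/(8)^3 = 1/256.
The series is valid for |w/d| < 1, i.e. |z − z₀| < |d|.
Radius of convergence: R = |-1 − z₀| = |8| = 8 (distance from z₀ to the singularity z = -1).

c_0 = 1/64, c_1 = 1/256; R = 8.


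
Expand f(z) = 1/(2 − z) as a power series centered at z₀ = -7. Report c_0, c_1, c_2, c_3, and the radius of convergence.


Let w = z − z₀, so z = z₀ + w.
Then 2 − z = 2 − (z₀ + w) = (2 − z₀) − w = 9 − w.
f(z) = 1/(9 − w) = (1/(9)) · 1/(1 − w/(9)) = Σ_{n≥0} w^n / (9)^(n+1).
So c_n = 1/(9)^(n+1):
  c_0 = 1/(9)^1 = 1/9.
  c_1 = 1/(9)^2 = 1/81.
  c_2 = 1/(9)^3 = 1/729.
  c_3 = 1/(9)^4 = 1/6561.
The series is valid for |w/d| < 1, i.e. |z − z₀| < |d|.
Radius of convergence: R = |2 − z₀| = |9| = 9 (distance from z₀ to the singularity z = 2).

c_0 = 1/9, c_1 = 1/81, c_2 = 1/729, c_3 = 1/6561; R = 9.


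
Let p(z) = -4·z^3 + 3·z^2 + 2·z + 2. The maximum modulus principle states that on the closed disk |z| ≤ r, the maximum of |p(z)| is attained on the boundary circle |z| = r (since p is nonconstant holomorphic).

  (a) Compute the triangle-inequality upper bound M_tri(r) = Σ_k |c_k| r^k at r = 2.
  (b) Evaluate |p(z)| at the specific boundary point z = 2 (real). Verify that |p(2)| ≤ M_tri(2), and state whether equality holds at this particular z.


Coefficients: c_0 = 2, c_1 = 2, c_2 = 3, c_3 = -4. Radius r = 2.
Part (a). Triangle bound: M_tri(r) = Σ_k |c_k| r^k
  = |2|·2^0 + |2|·2^1 + |3|·2^2 + |-4|·2^3
  = 2 + 4 + 12 + 32 = 50.
This bounds M(r) := max_{|z|=r} |p(z)| from above; equality holds iff all terms c_k z^k can be made to align in phase at a single z on |z|=r.
Part (b). At z = 2 (real, on the circle |z| = r):
  p(2) = (2)·2^0 + (2)·2^1 + (3)·2^2 + (-4)·2^3 = -14.
  |p(2)| = 14.
Check: |p(2)| = 14 ≤ 50 = M_tri(2). ✓ Equality does not hold at z = 2 (the coefficients have mixed signs, so the terms do not all align in phase there).

M_tri(2) = 50; |p(2)| = 14; equality at z=2: no.


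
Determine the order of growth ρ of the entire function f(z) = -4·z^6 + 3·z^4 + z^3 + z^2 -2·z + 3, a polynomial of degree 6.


|f(z)| ≤ Σ|c_k|·r^k = O(r^6) as r → ∞. Polynomial growth is O(e^{r^ε}) for every ε > 0 (since r^6/e^{r^ε} → 0), so ρ ≤ ε for all ε > 0, i.e. ρ = 0. Every nonconstant polynomial has order 0.
Therefore ρ = 0.

Order ρ = 0.


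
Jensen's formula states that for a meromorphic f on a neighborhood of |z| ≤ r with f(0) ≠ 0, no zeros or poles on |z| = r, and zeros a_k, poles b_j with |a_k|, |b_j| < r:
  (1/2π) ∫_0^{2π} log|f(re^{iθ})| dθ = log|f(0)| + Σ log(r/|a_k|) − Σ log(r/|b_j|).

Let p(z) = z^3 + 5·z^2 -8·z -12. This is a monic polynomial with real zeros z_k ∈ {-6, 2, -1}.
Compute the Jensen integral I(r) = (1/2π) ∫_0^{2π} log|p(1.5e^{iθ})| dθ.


Zeros: -6, -1, 2; r = 1.5.
Inside |z| < r: -1. Outside (|z| ≥ r): -6, 2.
p(0) = -12, so log|p(0)| = log(12) = 2.4849.
Apply Jensen: I(r) = log|p(0)| + Σ_k log(r/|z_k|), summed over zeros inside |z| < r.
  log(r/|z_k|) for z_k = -1: log(1.5/1) = 0.4055
  Outside zeros (-6, 2) contribute nothing to the Jensen sum.
Sum over inside zeros: 0.4055.
I(r) = log|p(0)| + (inside sum) = 2.4849 + 0.4055 = 2.8904.
Note: since some zeros are outside |z| ≤ r, the simplified n·log(r) form does NOT apply — only the inside zeros contribute.

I(r) ≈ 2.8904.


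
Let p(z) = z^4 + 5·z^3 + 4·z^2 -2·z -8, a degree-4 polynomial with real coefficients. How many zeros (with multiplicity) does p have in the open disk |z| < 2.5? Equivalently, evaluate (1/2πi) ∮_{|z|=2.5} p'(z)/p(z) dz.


The zeros of p are: -4, (-1 + 1i), (-1 - 1i), 1.
Their magnitudes are: 4, 1.414, 1.414, 1.
Zeros with |z| < R = 2.5: (-1 + 1i), (-1 - 1i), 1.
Count = 3.
By the argument principle, (1/2πi) ∮_{|z|=R} p'(z)/p(z) dz equals exactly this count.

Number of zeros inside |z| < 2.5: 3.


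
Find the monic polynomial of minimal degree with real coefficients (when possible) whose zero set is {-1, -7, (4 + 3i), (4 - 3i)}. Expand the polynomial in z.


The polynomial is p(z) = ∏_{α ∈ S} (z − α), where S = {-1, -7, (4 + 3i), (4 - 3i)}.
Expanding the product yields: p(z) = z^4 -32·z^2 + 144·z + 175.
Note conjugate pairs combine to real quadratics: (z − (4+3i))(z − (4−3i)) = z² − 8z + 25.
The resulting polynomial has degree 4 and real coefficients as required.

p(z) = z^4 -32·z^2 + 144·z + 175.


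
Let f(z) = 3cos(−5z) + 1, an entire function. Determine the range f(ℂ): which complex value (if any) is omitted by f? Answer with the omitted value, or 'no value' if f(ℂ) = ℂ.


Little Picard bounds the complement of f(ℂ) to at most one point.
cos is entire and surjective onto ℂ: for every w ∈ ℂ, cos(ζ) = w has a solution ζ ∈ ℂ (e.g., via the complex inverse arccos). With ζ = −5z this gives z = ζ/(-5). Then 3·cos(−5z) takes every value in 3·ℂ = ℂ, and adding 1 is a bijection of ℂ. So f is surjective and omits no value. (Note: only on the real line is cos bounded by [−1, 1].)

Omitted value: no value.


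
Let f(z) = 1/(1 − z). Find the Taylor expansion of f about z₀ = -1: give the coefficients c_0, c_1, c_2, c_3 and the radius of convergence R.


Let w = z − z₀, so z = z₀ + w.
Then 1 − z = 1 − (z₀ + w) = (1 − z₀) − w = 2 − w.
f(z) = 1/(2 − w) = (1/(2)) · 1/(1 − w/(2)) = Σ_{n≥0} w^n / (2)^(n+1).
So c_n = 1/(2)^(n+1):
  c_0 = 1/(2)^1 = 1/2.
  c_1 = 1/(2)^2 = 1/4.
  c_2 = 1/(2)^3 = 1/8.
  c_3 = 1/(2)^4 = 1/16.
The series is valid for |w/d| < 1, i.e. |z − z₀| < |d|.
Radius of convergence: R = |1 − z₀| = |2| = 2 (distance from z₀ to the singularity z = 1).

c_0 = 1/2, c_1 = 1/4, c_2 = 1/8, c_3 = 1/16; R = 2.


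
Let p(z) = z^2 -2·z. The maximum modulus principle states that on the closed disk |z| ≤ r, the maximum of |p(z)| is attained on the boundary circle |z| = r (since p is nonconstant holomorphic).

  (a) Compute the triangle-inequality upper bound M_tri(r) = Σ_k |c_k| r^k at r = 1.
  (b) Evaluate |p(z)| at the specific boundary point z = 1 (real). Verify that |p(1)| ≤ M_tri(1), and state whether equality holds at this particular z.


Coefficients: c_0 = 0, c_1 = -2, c_2 = 1. Radius r = 1.
Part (a). Triangle bound: M_tri(r) = Σ_k |c_k| r^k
  = |0|·1^0 + |-2|·1^1 + |1|·1^2
  = 0 + 2 + 1 = 3.
This bounds M(r) := max_{|z|=r} |p(z)| from above; equality holds iff all terms c_k z^k can be made to align in phase at a single z on |z|=r.
Part (b). At z = 1 (real, on the circle |z| = r):
  p(1) = (0)·1^0 + (-2)·1^1 + (1)·1^2 = -1.
  |p(1)| = 1.
Check: |p(1)| = 1 ≤ 3 = M_tri(1). ✓ Equality does not hold at z = 1 (the coefficients have mixed signs, so the terms do not all align in phase there).

M_tri(1) = 3; |p(1)| = 1; equality at z=1: no.
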